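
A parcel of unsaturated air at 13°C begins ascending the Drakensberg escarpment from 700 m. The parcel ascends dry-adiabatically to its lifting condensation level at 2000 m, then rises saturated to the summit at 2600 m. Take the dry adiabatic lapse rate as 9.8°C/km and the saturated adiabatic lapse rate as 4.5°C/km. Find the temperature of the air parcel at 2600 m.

-2.44°C

700 → 2000 m (dry, 9.8°C/km): ΔT = -9.8 × 1.3 = -12.74°C → T = 0.26°C
2000 → 2600 m (saturated, 4.5°C/km): ΔT = -4.5 × 0.6 = -2.7°C → T = -2.44°C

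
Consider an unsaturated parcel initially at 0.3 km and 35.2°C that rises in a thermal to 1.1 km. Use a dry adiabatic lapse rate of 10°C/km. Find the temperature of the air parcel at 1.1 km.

27.2°C

Dry adiabatic to 1100 m: -10 × 0.8 km = -8°C, so T = 27.2°C.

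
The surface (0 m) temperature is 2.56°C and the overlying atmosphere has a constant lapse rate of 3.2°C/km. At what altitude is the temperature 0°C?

800 m

Height above start = (2.56 − 0) / 3.2 = 0.8 km
Altitude = 0 m + 800 m = 800 m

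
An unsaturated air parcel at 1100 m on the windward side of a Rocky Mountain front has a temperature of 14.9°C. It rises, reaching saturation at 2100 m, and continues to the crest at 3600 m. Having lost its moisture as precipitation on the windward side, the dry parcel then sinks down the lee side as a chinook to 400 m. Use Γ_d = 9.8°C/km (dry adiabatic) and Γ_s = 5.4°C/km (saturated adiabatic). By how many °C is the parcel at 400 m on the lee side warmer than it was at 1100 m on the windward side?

+13.46°C

From 1100 m to 2100 m (dry): cools by 9.8 × 1 = 9.8°C, giving 5.1°C.
From 2100 m to 3600 m (saturated): cools by 5.4 × 1.5 = 8.1°C, giving -3°C.
From 3600 m to 400 m (dry descent): warms by 9.8 × 3.2 = 31.36°C, giving 28.36°C.
Net change vs windward start: 28.36 − 14.9 = +13.46°C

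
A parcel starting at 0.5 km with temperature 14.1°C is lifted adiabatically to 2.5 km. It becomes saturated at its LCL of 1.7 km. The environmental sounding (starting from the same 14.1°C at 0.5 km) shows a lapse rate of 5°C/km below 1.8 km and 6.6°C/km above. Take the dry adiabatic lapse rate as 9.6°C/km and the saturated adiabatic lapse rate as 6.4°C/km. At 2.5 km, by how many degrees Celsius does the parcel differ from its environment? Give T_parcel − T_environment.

Parcel:
  From 500 m to 1700 m (dry): cools by 9.6 × 1.2 = 11.52°C, giving 2.58°C.
  From 1700 m to 2500 m (saturated): cools by 6.4 × 0.8 = 5.12°C, giving -2.54°C.
Environment:
  From 500 m to 1800 m (environment, lower layer): cools by 5 × 1.3 = 6.5°C, giving 7.6°C.
  From 1800 m to 2500 m (environment, upper layer): cools by 6.6 × 0.7 = 4.62°C, giving 2.98°C.
T_parcel − T_env = -2.54 − 2.98 = -5.52°C

-5.52°C (parcel cooler than environment)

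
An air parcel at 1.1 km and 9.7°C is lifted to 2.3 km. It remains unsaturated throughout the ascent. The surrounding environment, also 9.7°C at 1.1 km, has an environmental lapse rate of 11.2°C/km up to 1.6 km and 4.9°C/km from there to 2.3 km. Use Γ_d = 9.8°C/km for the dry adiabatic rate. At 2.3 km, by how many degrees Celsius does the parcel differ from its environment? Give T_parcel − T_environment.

-2.73°C (parcel cooler than environment)

Parcel:
  1100–2300 m, dry: Δz = 1.2 km ⇒ ΔT = -11.76°C; T = -2.06°C
Environment:
  1100–1600 m, environment, lower layer: Δz = 0.5 km ⇒ ΔT = -5.6°C; T = 4.1°C
  1600–2300 m, environment, upper layer: Δz = 0.7 km ⇒ ΔT = -3.43°C; T = 0.67°C
T_parcel − T_env = -2.06 − 0.67 = -2.73°C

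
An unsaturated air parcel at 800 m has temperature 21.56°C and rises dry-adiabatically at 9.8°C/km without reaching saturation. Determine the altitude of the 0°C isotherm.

3000 m

Height above start = (21.56 − 0) / 9.8 = 2.2 km
Altitude = 800 m + 2200 m = 3000 m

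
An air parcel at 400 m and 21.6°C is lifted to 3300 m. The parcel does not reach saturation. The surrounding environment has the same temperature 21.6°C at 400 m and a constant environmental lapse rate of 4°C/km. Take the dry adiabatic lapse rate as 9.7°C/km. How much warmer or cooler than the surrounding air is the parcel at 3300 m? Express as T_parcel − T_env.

-16.53°C (parcel cooler than environment)

Parcel:
  400–3300 m, dry: Δz = 2.9 km ⇒ ΔT = -28.13°C; T = -6.53°C
Environment:
  400–3300 m, environment: Δz = 2.9 km ⇒ ΔT = -11.6°C; T = 10°C
T_parcel − T_env = -6.53 − 10 = -16.53°C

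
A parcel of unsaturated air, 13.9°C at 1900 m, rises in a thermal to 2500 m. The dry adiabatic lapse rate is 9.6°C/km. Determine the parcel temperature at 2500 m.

1900–2500 m, dry adiabatic: Δz = 0.6 km ⇒ ΔT = -5.76°C; T = 8.14°C

8.14°C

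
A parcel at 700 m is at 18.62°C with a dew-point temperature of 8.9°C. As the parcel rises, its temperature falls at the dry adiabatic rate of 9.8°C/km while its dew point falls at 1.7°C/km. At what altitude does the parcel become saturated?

1900 m

T and T_d converge at 9.8 − 1.7 = 8.1°C per km
Height above start = (18.62 − 8.9) / 8.1 = 1.2 km
LCL altitude = 700 m + 1200 m = 1900 m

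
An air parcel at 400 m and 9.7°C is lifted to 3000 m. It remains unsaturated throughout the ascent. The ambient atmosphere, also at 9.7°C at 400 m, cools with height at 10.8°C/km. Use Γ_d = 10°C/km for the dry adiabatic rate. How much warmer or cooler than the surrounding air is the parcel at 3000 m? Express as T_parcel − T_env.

Parcel:
  400 → 3000 m (dry, 10°C/km): ΔT = -10 × 2.6 = -26°C → T = -16.3°C
Environment:
  400 → 3000 m (environment, 10.8°C/km): ΔT = -10.8 × 2.6 = -28.08°C → T = -18.38°C
T_parcel − T_env = -16.3 − (-18.38) = +2.08°C

+2.08°C (parcel warmer than environment)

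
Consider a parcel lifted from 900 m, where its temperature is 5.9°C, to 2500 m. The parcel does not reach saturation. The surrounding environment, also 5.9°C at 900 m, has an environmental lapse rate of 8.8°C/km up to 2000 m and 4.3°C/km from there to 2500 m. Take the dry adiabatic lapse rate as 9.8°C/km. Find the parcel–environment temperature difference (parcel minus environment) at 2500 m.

Parcel:
  Dry to 2500 m: -9.8 × 1.6 km = -15.68°C, so T = -9.78°C.
Environment:
  Environment, lower layer to 2000 m: -8.8 × 1.1 km = -9.68°C, so T = -3.78°C.
  Environment, upper layer to 2500 m: -4.3 × 0.5 km = -2.15°C, so T = -5.93°C.
T_parcel − T_env = -9.78 − (-5.93) = -3.85°C

-3.85°C (parcel cooler than environment)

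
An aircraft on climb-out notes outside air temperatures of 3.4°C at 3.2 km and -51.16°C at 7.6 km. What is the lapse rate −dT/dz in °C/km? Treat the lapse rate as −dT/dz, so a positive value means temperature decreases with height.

Γ = −ΔT/Δz = (3.4 − (-51.16)) / (7600 − 3200) m
  = 54.56°C / 4.4 km = 12.4°C/km

12.4°C/km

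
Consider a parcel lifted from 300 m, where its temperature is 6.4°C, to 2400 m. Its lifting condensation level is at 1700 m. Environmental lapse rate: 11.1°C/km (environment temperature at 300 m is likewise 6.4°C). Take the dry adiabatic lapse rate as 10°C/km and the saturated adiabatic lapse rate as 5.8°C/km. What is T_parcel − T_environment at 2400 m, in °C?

+5.25°C (parcel warmer than environment)

Parcel:
  Dry to 1700 m: -10 × 1.4 km = -14°C, so T = -7.6°C.
  Saturated to 2400 m: -5.8 × 0.7 km = -4.06°C, so T = -11.66°C.
Environment:
  Environment to 2400 m: -11.1 × 2.1 km = -23.31°C, so T = -16.91°C.
T_parcel − T_env = -11.66 − (-16.91) = +5.25°C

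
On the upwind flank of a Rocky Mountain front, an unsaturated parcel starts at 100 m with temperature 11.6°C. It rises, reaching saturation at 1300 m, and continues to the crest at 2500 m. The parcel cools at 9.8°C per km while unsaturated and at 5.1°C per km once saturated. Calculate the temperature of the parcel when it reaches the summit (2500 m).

-6.28°C

100 → 1300 m (dry, 9.8°C/km): ΔT = -9.8 × 1.2 = -11.76°C → T = -0.16°C
1300 → 2500 m (saturated, 5.1°C/km): ΔT = -5.1 × 1.2 = -6.12°C → T = -6.28°C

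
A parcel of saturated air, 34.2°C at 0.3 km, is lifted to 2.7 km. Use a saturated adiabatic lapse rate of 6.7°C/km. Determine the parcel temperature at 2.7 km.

From 300 m to 2700 m (saturated adiabatic): cools by 6.7 × 2.4 = 16.08°C, giving 18.12°C.

18.12°C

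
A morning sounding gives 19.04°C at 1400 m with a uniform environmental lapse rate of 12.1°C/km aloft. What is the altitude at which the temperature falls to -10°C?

3800 m

Height above start = (19.04 − (-10)) / 12.1 = 2.4 km
Altitude = 1400 m + 2400 m = 3800 m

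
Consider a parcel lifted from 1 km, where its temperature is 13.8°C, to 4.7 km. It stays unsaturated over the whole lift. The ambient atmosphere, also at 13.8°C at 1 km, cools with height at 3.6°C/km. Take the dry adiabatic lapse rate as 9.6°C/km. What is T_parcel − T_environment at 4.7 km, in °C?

-22.2°C (parcel cooler than environment)

Parcel:
  From 1000 m to 4700 m (dry): cools by 9.6 × 3.7 = 35.52°C, giving -21.72°C.
Environment:
  From 1000 m to 4700 m (environment): cools by 3.6 × 3.7 = 13.32°C, giving 0.48°C.
T_parcel − T_env = -21.72 − 0.48 = -22.2°C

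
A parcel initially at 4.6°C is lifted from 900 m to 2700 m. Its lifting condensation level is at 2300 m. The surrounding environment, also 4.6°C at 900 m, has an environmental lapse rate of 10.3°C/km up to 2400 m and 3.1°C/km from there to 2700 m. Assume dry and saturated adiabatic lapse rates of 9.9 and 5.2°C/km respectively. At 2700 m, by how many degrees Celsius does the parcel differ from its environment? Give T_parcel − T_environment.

+0.44°C (parcel warmer than environment)

Parcel:
  Dry to 2300 m: -9.9 × 1.4 km = -13.86°C, so T = -9.26°C.
  Saturated to 2700 m: -5.2 × 0.4 km = -2.08°C, so T = -11.34°C.
Environment:
  Environment, lower layer to 2400 m: -10.3 × 1.5 km = -15.45°C, so T = -10.85°C.
  Environment, upper layer to 2700 m: -3.1 × 0.3 km = -0.93°C, so T = -11.78°C.
T_parcel − T_env = -11.34 − (-11.78) = +0.44°C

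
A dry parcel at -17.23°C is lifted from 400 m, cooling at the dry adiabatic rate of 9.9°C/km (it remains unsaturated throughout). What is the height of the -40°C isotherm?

2700 m

Height above start = (-17.23 − (-40)) / 9.9 = 2.3 km
Altitude = 400 m + 2300 m = 2700 m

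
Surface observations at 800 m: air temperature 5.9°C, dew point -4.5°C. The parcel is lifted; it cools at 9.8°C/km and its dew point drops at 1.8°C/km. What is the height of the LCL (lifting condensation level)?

2100 m

T and T_d converge at 9.8 − 1.8 = 8°C per km
Height above start = (5.9 − (-4.5)) / 8 = 1.3 km
LCL altitude = 800 m + 1300 m = 2100 m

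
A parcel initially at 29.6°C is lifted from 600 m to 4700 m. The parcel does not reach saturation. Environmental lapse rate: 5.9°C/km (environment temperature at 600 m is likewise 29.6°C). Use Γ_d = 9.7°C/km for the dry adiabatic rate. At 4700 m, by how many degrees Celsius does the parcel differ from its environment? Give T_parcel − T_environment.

Parcel:
  From 600 m to 4700 m (dry): cools by 9.7 × 4.1 = 39.77°C, giving -10.17°C.
Environment:
  From 600 m to 4700 m (environment): cools by 5.9 × 4.1 = 24.19°C, giving 5.41°C.
T_parcel − T_env = -10.17 − 5.41 = -15.58°C

-15.58°C (parcel cooler than environment)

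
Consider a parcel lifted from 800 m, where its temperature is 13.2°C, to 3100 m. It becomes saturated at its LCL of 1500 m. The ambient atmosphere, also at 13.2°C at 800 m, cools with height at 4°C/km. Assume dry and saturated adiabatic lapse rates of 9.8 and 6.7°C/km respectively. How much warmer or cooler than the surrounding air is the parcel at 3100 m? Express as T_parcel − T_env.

Parcel:
  800–1500 m, dry: Δz = 0.7 km ⇒ ΔT = -6.86°C; T = 6.34°C
  1500–3100 m, saturated: Δz = 1.6 km ⇒ ΔT = -10.72°C; T = -4.38°C
Environment:
  800–3100 m, environment: Δz = 2.3 km ⇒ ΔT = -9.2°C; T = 4°C
T_parcel − T_env = -4.38 − 4 = -8.38°C

-8.38°C (parcel cooler than environment)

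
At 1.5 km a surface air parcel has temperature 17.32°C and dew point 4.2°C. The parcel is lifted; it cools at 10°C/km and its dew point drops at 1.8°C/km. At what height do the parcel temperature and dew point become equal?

T and T_d converge at 10 − 1.8 = 8.2°C per km
Height above start = (17.32 − 4.2) / 8.2 = 1.6 km
LCL altitude = 1500 m + 1600 m = 3100 m

3.1 km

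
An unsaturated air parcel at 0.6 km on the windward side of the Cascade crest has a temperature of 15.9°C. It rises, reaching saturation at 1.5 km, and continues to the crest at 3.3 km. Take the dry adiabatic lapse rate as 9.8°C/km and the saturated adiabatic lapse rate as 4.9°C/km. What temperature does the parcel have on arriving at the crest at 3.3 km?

-1.74°C

600–1500 m, dry: Δz = 0.9 km ⇒ ΔT = -8.82°C; T = 7.08°C
1500–3300 m, saturated: Δz = 1.8 km ⇒ ΔT = -8.82°C; T = -1.74°C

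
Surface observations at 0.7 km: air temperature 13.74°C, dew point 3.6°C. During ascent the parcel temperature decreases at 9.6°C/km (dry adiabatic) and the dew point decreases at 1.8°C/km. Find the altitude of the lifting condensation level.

2 km

T and T_d converge at 9.6 − 1.8 = 7.8°C per km
Height above start = (13.74 − 3.6) / 7.8 = 1.3 km
LCL altitude = 700 m + 1300 m = 2000 m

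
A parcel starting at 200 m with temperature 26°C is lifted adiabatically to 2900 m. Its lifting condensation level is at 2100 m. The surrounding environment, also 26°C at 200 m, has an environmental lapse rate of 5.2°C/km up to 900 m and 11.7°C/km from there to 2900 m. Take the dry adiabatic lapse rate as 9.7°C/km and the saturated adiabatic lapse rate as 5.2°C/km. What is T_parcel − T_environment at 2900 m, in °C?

+4.45°C (parcel warmer than environment)

Parcel:
  200–2100 m, dry: Δz = 1.9 km ⇒ ΔT = -18.43°C; T = 7.57°C
  2100–2900 m, saturated: Δz = 0.8 km ⇒ ΔT = -4.16°C; T = 3.41°C
Environment:
  200–900 m, environment, lower layer: Δz = 0.7 km ⇒ ΔT = -3.64°C; T = 22.36°C
  900–2900 m, environment, upper layer: Δz = 2 km ⇒ ΔT = -23.4°C; T = -1.04°C
T_parcel − T_env = 3.41 − (-1.04) = +4.45°C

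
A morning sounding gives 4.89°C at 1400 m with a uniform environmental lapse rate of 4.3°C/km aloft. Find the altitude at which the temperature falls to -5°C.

Height above start = (4.89 − (-5)) / 4.3 = 2.3 km
Altitude = 1400 m + 2300 m = 3700 m

3700 m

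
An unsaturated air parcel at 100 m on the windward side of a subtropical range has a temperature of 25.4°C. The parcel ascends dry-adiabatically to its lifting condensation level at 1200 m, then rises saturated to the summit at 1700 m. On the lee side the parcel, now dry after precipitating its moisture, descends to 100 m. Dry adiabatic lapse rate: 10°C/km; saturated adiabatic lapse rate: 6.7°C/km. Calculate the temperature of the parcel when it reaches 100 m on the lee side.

Dry to 1200 m: -10 × 1.1 km = -11°C, so T = 14.4°C.
Saturated to 1700 m: -6.7 × 0.5 km = -3.35°C, so T = 11.05°C.
Dry descent to 100 m: +10 × 1.6 km = +16°C, so T = 27.05°C.

27.05°C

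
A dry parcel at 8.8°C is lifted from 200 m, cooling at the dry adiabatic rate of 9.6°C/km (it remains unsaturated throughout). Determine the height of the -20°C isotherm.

Height above start = (8.8 − (-20)) / 9.6 = 3 km
Altitude = 200 m + 3000 m = 3200 m

3200 m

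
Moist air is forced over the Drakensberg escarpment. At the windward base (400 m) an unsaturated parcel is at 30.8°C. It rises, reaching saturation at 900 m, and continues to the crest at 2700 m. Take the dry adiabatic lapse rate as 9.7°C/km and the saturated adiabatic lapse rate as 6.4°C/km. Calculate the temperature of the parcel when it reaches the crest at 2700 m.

400–900 m, dry: Δz = 0.5 km ⇒ ΔT = -4.85°C; T = 25.95°C
900–2700 m, saturated: Δz = 1.8 km ⇒ ΔT = -11.52°C; T = 14.43°C

14.43°C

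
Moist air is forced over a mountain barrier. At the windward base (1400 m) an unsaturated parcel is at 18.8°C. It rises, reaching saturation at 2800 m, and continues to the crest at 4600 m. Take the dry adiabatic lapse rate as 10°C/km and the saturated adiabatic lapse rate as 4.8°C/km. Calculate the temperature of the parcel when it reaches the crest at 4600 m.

1400–2800 m, dry: Δz = 1.4 km ⇒ ΔT = -14°C; T = 4.8°C
2800–4600 m, saturated: Δz = 1.8 km ⇒ ΔT = -8.64°C; T = -3.84°C

-3.84°C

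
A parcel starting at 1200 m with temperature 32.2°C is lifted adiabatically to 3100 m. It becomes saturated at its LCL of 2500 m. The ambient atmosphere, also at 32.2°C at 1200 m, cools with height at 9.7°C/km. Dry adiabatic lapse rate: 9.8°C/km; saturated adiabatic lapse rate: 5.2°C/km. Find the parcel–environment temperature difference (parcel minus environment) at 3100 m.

+2.57°C (parcel warmer than environment)

Parcel:
  From 1200 m to 2500 m (dry): cools by 9.8 × 1.3 = 12.74°C, giving 19.46°C.
  From 2500 m to 3100 m (saturated): cools by 5.2 × 0.6 = 3.12°C, giving 16.34°C.
Environment:
  From 1200 m to 3100 m (environment): cools by 9.7 × 1.9 = 18.43°C, giving 13.77°C.
T_parcel − T_env = 16.34 − 13.77 = +2.57°C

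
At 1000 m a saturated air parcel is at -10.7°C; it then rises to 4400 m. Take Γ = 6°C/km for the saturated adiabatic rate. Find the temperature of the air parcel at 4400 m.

-31.1°C

Saturated adiabatic to 4400 m: -6 × 3.4 km = -20.4°C, so T = -31.1°C.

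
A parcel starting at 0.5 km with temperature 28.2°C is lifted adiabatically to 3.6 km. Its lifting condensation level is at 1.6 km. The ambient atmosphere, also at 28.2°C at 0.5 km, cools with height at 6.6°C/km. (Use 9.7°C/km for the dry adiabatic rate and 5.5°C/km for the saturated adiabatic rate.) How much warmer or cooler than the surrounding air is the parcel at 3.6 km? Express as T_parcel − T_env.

-1.21°C (parcel cooler than environment)

Parcel:
  500–1600 m, dry: Δz = 1.1 km ⇒ ΔT = -10.67°C; T = 17.53°C
  1600–3600 m, saturated: Δz = 2 km ⇒ ΔT = -11°C; T = 6.53°C
Environment:
  500–3600 m, environment: Δz = 3.1 km ⇒ ΔT = -20.46°C; T = 7.74°C
T_parcel − T_env = 6.53 − 7.74 = -1.21°C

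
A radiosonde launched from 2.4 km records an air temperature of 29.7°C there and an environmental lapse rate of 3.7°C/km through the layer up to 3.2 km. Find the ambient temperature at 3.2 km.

From 2400 m to 3200 m (environmental): cools by 3.7 × 0.8 = 2.96°C, giving 26.74°C.

26.74°C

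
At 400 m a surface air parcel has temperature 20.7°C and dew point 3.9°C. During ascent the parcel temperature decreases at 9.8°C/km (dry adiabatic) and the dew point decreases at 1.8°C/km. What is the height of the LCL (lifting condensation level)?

T and T_d converge at 9.8 − 1.8 = 8°C per km
Height above start = (20.7 − 3.9) / 8 = 2.1 km
LCL altitude = 400 m + 2100 m = 2500 m

2500 m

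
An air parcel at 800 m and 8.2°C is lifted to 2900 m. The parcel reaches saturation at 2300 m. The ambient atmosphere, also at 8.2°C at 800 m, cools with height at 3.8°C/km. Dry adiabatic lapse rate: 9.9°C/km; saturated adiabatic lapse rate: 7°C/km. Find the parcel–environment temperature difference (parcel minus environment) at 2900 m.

-11.07°C (parcel cooler than environment)

Parcel:
  Dry to 2300 m: -9.9 × 1.5 km = -14.85°C, so T = -6.65°C.
  Saturated to 2900 m: -7 × 0.6 km = -4.2°C, so T = -10.85°C.
Environment:
  Environment to 2900 m: -3.8 × 2.1 km = -7.98°C, so T = 0.22°C.
T_parcel − T_env = -10.85 − 0.22 = -11.07°C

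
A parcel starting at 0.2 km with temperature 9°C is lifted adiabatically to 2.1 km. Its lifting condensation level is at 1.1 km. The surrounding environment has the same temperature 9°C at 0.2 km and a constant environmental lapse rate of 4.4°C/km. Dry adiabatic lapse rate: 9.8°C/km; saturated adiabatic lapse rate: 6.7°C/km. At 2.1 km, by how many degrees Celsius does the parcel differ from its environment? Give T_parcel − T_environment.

-7.16°C (parcel cooler than environment)

Parcel:
  200–1100 m, dry: Δz = 0.9 km ⇒ ΔT = -8.82°C; T = 0.18°C
  1100–2100 m, saturated: Δz = 1 km ⇒ ΔT = -6.7°C; T = -6.52°C
Environment:
  200–2100 m, environment: Δz = 1.9 km ⇒ ΔT = -8.36°C; T = 0.64°C
T_parcel − T_env = -6.52 − 0.64 = -7.16°C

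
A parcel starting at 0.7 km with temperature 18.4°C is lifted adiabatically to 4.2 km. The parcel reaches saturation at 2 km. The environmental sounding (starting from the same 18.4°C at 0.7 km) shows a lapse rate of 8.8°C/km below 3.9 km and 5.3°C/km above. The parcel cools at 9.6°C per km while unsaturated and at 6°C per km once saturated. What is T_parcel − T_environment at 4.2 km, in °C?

+4.07°C (parcel warmer than environment)

Parcel:
  700–2000 m, dry: Δz = 1.3 km ⇒ ΔT = -12.48°C; T = 5.92°C
  2000–4200 m, saturated: Δz = 2.2 km ⇒ ΔT = -13.2°C; T = -7.28°C
Environment:
  700–3900 m, environment, lower layer: Δz = 3.2 km ⇒ ΔT = -28.16°C; T = -9.76°C
  3900–4200 m, environment, upper layer: Δz = 0.3 km ⇒ ΔT = -1.59°C; T = -11.35°C
T_parcel − T_env = -7.28 − (-11.35) = +4.07°C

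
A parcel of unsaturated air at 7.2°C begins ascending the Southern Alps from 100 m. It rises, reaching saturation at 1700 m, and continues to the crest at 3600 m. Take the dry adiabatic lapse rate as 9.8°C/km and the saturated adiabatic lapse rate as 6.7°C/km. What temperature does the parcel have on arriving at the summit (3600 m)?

-21.21°C

100 → 1700 m (dry, 9.8°C/km): ΔT = -9.8 × 1.6 = -15.68°C → T = -8.48°C
1700 → 3600 m (saturated, 6.7°C/km): ΔT = -6.7 × 1.9 = -12.73°C → T = -21.21°C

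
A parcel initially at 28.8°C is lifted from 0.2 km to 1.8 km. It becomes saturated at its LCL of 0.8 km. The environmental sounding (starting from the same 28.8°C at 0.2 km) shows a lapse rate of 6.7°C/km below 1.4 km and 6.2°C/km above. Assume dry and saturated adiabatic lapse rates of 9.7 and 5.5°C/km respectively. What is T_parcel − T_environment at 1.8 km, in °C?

Parcel:
  200–800 m, dry: Δz = 0.6 km ⇒ ΔT = -5.82°C; T = 22.98°C
  800–1800 m, saturated: Δz = 1 km ⇒ ΔT = -5.5°C; T = 17.48°C
Environment:
  200–1400 m, environment, lower layer: Δz = 1.2 km ⇒ ΔT = -8.04°C; T = 20.76°C
  1400–1800 m, environment, upper layer: Δz = 0.4 km ⇒ ΔT = -2.48°C; T = 18.28°C
T_parcel − T_env = 17.48 − 18.28 = -0.8°C

-0.8°C (parcel cooler than environment)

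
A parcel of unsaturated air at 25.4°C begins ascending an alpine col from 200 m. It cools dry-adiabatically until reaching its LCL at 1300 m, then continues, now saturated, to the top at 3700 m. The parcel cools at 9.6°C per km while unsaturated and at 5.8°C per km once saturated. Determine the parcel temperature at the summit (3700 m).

0.92°C

200–1300 m, dry: Δz = 1.1 km ⇒ ΔT = -10.56°C; T = 14.84°C
1300–3700 m, saturated: Δz = 2.4 km ⇒ ΔT = -13.92°C; T = 0.92°C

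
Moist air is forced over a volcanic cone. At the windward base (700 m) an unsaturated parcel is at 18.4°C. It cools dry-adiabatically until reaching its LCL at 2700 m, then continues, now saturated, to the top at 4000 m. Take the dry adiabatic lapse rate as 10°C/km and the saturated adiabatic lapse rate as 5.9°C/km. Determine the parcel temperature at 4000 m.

-9.27°C

700–2700 m, dry: Δz = 2 km ⇒ ΔT = -20°C; T = -1.6°C
2700–4000 m, saturated: Δz = 1.3 km ⇒ ΔT = -7.67°C; T = -9.27°C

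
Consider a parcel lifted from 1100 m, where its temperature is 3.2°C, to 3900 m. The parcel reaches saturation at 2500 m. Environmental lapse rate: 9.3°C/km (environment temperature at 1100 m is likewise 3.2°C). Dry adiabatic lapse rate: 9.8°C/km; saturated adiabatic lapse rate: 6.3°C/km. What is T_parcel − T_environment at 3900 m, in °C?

Parcel:
  From 1100 m to 2500 m (dry): cools by 9.8 × 1.4 = 13.72°C, giving -10.52°C.
  From 2500 m to 3900 m (saturated): cools by 6.3 × 1.4 = 8.82°C, giving -19.34°C.
Environment:
  From 1100 m to 3900 m (environment): cools by 9.3 × 2.8 = 26.04°C, giving -22.84°C.
T_parcel − T_env = -19.34 − (-22.84) = +3.5°C

+3.5°C (parcel warmer than environment)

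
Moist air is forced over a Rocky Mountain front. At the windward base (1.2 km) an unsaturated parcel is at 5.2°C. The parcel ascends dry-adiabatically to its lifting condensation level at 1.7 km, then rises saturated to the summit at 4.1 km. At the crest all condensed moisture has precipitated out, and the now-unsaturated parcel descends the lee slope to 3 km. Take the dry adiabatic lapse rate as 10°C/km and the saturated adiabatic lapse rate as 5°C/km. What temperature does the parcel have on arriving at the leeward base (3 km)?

From 1200 m to 1700 m (dry): cools by 10 × 0.5 = 5°C, giving 0.2°C.
From 1700 m to 4100 m (saturated): cools by 5 × 2.4 = 12°C, giving -11.8°C.
From 4100 m to 3000 m (dry descent): warms by 10 × 1.1 = 11°C, giving -0.8°C.

-0.8°C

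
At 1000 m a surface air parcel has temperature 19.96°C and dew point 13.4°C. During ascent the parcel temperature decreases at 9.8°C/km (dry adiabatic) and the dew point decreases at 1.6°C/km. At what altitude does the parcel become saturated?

T and T_d converge at 9.8 − 1.6 = 8.2°C per km
Height above start = (19.96 − 13.4) / 8.2 = 0.8 km
LCL altitude = 1000 m + 800 m = 1800 m

1800 m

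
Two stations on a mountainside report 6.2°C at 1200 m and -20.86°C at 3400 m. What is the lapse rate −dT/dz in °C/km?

Γ = −ΔT/Δz = (6.2 − (-20.86)) / (3400 − 1200) m
  = 27.06°C / 2.2 km = 12.3°C/km

12.3°C/km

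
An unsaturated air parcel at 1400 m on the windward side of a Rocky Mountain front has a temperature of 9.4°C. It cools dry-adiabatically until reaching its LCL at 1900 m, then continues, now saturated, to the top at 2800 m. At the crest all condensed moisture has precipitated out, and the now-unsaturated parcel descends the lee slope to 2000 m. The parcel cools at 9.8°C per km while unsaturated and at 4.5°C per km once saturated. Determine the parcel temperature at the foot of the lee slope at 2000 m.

8.29°C

1400–1900 m, dry: Δz = 0.5 km ⇒ ΔT = -4.9°C; T = 4.5°C
1900–2800 m, saturated: Δz = 0.9 km ⇒ ΔT = -4.05°C; T = 0.45°C
2800–2000 m, dry descent: Δz = 0.8 km ⇒ ΔT = +7.84°C; T = 8.29°C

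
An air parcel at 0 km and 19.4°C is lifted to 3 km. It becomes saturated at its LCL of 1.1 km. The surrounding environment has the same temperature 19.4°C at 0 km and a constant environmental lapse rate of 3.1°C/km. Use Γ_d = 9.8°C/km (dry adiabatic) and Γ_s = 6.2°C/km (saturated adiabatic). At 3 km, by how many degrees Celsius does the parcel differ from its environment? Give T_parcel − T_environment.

Parcel:
  0 → 1100 m (dry, 9.8°C/km): ΔT = -9.8 × 1.1 = -10.78°C → T = 8.62°C
  1100 → 3000 m (saturated, 6.2°C/km): ΔT = -6.2 × 1.9 = -11.78°C → T = -3.16°C
Environment:
  0 → 3000 m (environment, 3.1°C/km): ΔT = -3.1 × 3 = -9.3°C → T = 10.1°C
T_parcel − T_env = -3.16 − 10.1 = -13.26°C

-13.26°C (parcel cooler than environment)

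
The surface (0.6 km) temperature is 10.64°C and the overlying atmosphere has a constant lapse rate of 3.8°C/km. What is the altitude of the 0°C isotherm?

Height above start = (10.64 − 0) / 3.8 = 2.8 km
Altitude = 600 m + 2800 m = 3400 m

3.4 km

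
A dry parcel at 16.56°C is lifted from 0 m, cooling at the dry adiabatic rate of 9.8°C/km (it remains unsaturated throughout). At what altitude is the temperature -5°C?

2200 m

Height above start = (16.56 − (-5)) / 9.8 = 2.2 km
Altitude = 0 m + 2200 m = 2200 m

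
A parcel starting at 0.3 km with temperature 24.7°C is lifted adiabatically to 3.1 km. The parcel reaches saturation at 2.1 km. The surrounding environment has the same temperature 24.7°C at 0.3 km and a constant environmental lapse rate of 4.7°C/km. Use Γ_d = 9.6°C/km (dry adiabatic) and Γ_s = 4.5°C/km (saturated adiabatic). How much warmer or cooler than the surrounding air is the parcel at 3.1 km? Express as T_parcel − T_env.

-8.62°C (parcel cooler than environment)

Parcel:
  From 300 m to 2100 m (dry): cools by 9.6 × 1.8 = 17.28°C, giving 7.42°C.
  From 2100 m to 3100 m (saturated): cools by 4.5 × 1 = 4.5°C, giving 2.92°C.
Environment:
  From 300 m to 3100 m (environment): cools by 4.7 × 2.8 = 13.16°C, giving 11.54°C.
T_parcel − T_env = 2.92 − 11.54 = -8.62°C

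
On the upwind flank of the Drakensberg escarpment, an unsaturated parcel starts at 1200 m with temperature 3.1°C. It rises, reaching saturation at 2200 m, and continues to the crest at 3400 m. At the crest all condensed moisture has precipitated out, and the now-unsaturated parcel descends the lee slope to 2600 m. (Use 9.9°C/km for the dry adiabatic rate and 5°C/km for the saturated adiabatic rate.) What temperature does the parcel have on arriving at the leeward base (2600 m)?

-4.88°C

1200–2200 m, dry: Δz = 1 km ⇒ ΔT = -9.9°C; T = -6.8°C
2200–3400 m, saturated: Δz = 1.2 km ⇒ ΔT = -6°C; T = -12.8°C
3400–2600 m, dry descent: Δz = 0.8 km ⇒ ΔT = +7.92°C; T = -4.88°C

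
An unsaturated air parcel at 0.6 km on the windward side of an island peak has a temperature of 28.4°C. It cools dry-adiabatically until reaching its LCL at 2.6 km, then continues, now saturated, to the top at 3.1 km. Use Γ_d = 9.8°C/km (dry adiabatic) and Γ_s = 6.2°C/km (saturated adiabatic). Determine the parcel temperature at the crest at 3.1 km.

5.7°C

From 600 m to 2600 m (dry): cools by 9.8 × 2 = 19.6°C, giving 8.8°C.
From 2600 m to 3100 m (saturated): cools by 6.2 × 0.5 = 3.1°C, giving 5.7°C.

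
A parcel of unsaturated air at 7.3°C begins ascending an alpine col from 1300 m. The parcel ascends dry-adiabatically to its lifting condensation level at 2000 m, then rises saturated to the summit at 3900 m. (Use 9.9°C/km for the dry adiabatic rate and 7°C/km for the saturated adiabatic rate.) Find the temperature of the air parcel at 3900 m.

Dry to 2000 m: -9.9 × 0.7 km = -6.93°C, so T = 0.37°C.
Saturated to 3900 m: -7 × 1.9 km = -13.3°C, so T = -12.93°C.

-12.93°C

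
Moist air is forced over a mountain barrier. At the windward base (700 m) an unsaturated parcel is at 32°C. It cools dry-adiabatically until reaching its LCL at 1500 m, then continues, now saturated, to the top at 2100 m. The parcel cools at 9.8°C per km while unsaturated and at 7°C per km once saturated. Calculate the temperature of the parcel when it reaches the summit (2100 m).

19.96°C

From 700 m to 1500 m (dry): cools by 9.8 × 0.8 = 7.84°C, giving 24.16°C.
From 1500 m to 2100 m (saturated): cools by 7 × 0.6 = 4.2°C, giving 19.96°C.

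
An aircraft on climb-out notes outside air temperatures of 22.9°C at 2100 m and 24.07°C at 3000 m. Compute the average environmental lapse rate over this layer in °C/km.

Γ = −ΔT/Δz = (22.9 − 24.07) / (3000 − 2100) m
  = -1.17°C / 0.9 km = -1.3°C/km

-1.3°C/km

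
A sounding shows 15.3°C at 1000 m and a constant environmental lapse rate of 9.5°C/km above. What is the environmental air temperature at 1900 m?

From 1000 m to 1900 m (environmental): cools by 9.5 × 0.9 = 8.55°C, giving 6.75°C.

6.75°C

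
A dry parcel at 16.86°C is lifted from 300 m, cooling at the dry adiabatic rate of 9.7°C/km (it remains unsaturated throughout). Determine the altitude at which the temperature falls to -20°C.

Height above start = (16.86 − (-20)) / 9.7 = 3.8 km
Altitude = 300 m + 3800 m = 4100 m

4100 m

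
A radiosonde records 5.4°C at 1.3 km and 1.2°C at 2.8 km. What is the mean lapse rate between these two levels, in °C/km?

Γ = −ΔT/Δz = (5.4 − 1.2) / (2800 − 1300) m
  = 4.2°C / 1.5 km = 2.8°C/km

2.8°C/km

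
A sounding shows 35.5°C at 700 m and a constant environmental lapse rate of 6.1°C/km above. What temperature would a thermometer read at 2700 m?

700–2700 m, environmental: Δz = 2 km ⇒ ΔT = -12.2°C; T = 23.3°C

23.3°C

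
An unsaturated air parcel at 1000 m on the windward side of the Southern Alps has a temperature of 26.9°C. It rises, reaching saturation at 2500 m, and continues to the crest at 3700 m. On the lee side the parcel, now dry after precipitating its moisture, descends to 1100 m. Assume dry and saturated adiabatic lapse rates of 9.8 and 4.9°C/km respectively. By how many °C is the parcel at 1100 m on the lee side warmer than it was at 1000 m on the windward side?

1000–2500 m, dry: Δz = 1.5 km ⇒ ΔT = -14.7°C; T = 12.2°C
2500–3700 m, saturated: Δz = 1.2 km ⇒ ΔT = -5.88°C; T = 6.32°C
3700–1100 m, dry descent: Δz = 2.6 km ⇒ ΔT = +25.48°C; T = 31.8°C
Net change vs windward start: 31.8 − 26.9 = +4.9°C

+4.9°C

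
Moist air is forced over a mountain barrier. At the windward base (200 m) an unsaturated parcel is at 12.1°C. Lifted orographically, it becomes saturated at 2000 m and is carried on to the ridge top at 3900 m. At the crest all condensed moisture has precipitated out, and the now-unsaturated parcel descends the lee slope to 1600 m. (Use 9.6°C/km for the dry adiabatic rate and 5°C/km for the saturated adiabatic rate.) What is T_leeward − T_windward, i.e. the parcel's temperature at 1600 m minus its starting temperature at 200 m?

-4.7°C

From 200 m to 2000 m (dry): cools by 9.6 × 1.8 = 17.28°C, giving -5.18°C.
From 2000 m to 3900 m (saturated): cools by 5 × 1.9 = 9.5°C, giving -14.68°C.
From 3900 m to 1600 m (dry descent): warms by 9.6 × 2.3 = 22.08°C, giving 7.4°C.
Net change vs windward start: 7.4 − 12.1 = -4.7°C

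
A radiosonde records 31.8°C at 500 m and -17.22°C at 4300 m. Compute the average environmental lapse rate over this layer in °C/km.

12.9°C/km

Γ = −ΔT/Δz = (31.8 − (-17.22)) / (4300 − 500) m
  = 49.02°C / 3.8 km = 12.9°C/km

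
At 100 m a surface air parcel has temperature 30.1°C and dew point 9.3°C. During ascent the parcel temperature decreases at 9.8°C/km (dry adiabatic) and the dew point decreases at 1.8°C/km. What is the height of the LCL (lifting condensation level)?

T and T_d converge at 9.8 − 1.8 = 8°C per km
Height above start = (30.1 − 9.3) / 8 = 2.6 km
LCL altitude = 100 m + 2600 m = 2700 m

2700 m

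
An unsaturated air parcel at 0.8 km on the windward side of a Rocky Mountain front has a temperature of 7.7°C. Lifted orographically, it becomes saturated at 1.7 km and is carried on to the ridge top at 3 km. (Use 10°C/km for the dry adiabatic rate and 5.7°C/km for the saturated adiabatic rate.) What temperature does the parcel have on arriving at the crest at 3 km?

Dry to 1700 m: -10 × 0.9 km = -9°C, so T = -1.3°C.
Saturated to 3000 m: -5.7 × 1.3 km = -7.41°C, so T = -8.71°C.

-8.71°C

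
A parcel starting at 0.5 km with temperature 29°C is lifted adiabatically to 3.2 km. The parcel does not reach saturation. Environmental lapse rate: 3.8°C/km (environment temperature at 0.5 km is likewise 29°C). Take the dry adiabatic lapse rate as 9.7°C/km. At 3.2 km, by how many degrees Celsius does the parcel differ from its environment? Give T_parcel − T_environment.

Parcel:
  500 → 3200 m (dry, 9.7°C/km): ΔT = -9.7 × 2.7 = -26.19°C → T = 2.81°C
Environment:
  500 → 3200 m (environment, 3.8°C/km): ΔT = -3.8 × 2.7 = -10.26°C → T = 18.74°C
T_parcel − T_env = 2.81 − 18.74 = -15.93°C

-15.93°C (parcel cooler than environment)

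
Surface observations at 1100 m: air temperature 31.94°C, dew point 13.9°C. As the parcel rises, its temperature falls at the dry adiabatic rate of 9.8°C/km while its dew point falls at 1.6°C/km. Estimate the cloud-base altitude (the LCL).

3300 m

T and T_d converge at 9.8 − 1.6 = 8.2°C per km
Height above start = (31.94 − 13.9) / 8.2 = 2.2 km
LCL altitude = 1100 m + 2200 m = 3300 m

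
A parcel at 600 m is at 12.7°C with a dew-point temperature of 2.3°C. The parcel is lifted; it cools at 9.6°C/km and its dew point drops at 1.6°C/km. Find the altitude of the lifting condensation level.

1900 m

T and T_d converge at 9.6 − 1.6 = 8°C per km
Height above start = (12.7 − 2.3) / 8 = 1.3 km
LCL altitude = 600 m + 1300 m = 1900 m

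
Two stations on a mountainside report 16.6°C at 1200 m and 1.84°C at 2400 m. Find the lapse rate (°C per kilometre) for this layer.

12.3°C/km

Γ = −ΔT/Δz = (16.6 − 1.84) / (2400 − 1200) m
  = 14.76°C / 1.2 km = 12.3°C/km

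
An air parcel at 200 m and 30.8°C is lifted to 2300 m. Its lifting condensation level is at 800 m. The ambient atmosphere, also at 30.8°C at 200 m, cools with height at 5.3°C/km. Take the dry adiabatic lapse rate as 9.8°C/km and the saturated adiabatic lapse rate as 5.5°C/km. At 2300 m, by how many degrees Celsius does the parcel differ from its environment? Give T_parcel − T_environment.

-3°C (parcel cooler than environment)

Parcel:
  200–800 m, dry: Δz = 0.6 km ⇒ ΔT = -5.88°C; T = 24.92°C
  800–2300 m, saturated: Δz = 1.5 km ⇒ ΔT = -8.25°C; T = 16.67°C
Environment:
  200–2300 m, environment: Δz = 2.1 km ⇒ ΔT = -11.13°C; T = 19.67°C
T_parcel − T_env = 16.67 − 19.67 = -3°C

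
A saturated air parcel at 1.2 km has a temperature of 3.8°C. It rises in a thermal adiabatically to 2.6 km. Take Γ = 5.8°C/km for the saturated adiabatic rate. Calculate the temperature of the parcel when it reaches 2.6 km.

-4.32°C

Saturated adiabatic to 2600 m: -5.8 × 1.4 km = -8.12°C, so T = -4.32°C.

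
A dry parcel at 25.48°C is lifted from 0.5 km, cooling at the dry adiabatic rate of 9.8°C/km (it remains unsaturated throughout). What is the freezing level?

3.1 km

Height above start = (25.48 − 0) / 9.8 = 2.6 km
Altitude = 500 m + 2600 m = 3100 m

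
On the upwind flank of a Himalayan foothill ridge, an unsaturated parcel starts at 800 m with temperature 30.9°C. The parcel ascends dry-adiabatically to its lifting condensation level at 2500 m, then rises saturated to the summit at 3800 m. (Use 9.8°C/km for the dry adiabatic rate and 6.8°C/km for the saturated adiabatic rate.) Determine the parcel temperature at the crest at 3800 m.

5.4°C

Dry to 2500 m: -9.8 × 1.7 km = -16.66°C, so T = 14.24°C.
Saturated to 3800 m: -6.8 × 1.3 km = -8.84°C, so T = 5.4°C.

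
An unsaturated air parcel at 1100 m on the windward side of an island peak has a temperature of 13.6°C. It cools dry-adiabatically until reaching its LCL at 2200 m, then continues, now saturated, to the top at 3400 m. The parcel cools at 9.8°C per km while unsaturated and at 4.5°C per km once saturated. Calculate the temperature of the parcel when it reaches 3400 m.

1100–2200 m, dry: Δz = 1.1 km ⇒ ΔT = -10.78°C; T = 2.82°C
2200–3400 m, saturated: Δz = 1.2 km ⇒ ΔT = -5.4°C; T = -2.58°C

-2.58°C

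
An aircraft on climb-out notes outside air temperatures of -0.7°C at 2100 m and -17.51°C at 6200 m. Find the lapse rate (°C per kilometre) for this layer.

4.1°C/km

Γ = −ΔT/Δz = (-0.7 − (-17.51)) / (6200 − 2100) m
  = 16.81°C / 4.1 km = 4.1°C/km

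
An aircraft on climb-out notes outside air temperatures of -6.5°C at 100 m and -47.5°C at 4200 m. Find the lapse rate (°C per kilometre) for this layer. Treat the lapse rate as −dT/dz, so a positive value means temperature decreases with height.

10°C/km

Γ = −ΔT/Δz = (-6.5 − (-47.5)) / (4200 − 100) m
  = 41°C / 4.1 km = 10°C/km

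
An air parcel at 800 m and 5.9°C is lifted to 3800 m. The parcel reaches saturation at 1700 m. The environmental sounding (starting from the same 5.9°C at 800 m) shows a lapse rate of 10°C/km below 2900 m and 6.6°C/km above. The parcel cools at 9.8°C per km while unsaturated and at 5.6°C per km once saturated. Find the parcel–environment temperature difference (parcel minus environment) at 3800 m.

+6.36°C (parcel warmer than environment)

Parcel:
  From 800 m to 1700 m (dry): cools by 9.8 × 0.9 = 8.82°C, giving -2.92°C.
  From 1700 m to 3800 m (saturated): cools by 5.6 × 2.1 = 11.76°C, giving -14.68°C.
Environment:
  From 800 m to 2900 m (environment, lower layer): cools by 10 × 2.1 = 21°C, giving -15.1°C.
  From 2900 m to 3800 m (environment, upper layer): cools by 6.6 × 0.9 = 5.94°C, giving -21.04°C.
T_parcel − T_env = -14.68 − (-21.04) = +6.36°C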